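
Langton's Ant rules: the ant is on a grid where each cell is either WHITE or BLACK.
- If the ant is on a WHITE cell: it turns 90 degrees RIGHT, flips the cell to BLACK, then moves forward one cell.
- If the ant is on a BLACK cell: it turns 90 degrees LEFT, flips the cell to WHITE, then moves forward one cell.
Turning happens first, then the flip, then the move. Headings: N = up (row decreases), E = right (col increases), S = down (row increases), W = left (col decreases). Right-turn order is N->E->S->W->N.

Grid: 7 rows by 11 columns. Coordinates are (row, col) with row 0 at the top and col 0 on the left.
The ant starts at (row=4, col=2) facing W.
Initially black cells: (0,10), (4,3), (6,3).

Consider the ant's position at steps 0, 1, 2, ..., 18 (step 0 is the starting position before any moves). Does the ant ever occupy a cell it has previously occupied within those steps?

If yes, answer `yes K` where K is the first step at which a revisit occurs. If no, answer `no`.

Answer: yes 7

Derivation:
Step 1: on WHITE (4,2): turn R to N, flip to black, move to (3,2). |black|=4 — new cell
Step 2: on WHITE (3,2): turn R to E, flip to black, move to (3,3). |black|=5 — new cell
Step 3: on WHITE (3,3): turn R to S, flip to black, move to (4,3). |black|=6 — new cell
Step 4: on BLACK (4,3): turn L to E, flip to white, move to (4,4). |black|=5 — new cell
Step 5: on WHITE (4,4): turn R to S, flip to black, move to (5,4). |black|=6 — new cell
Step 6: on WHITE (5,4): turn R to W, flip to black, move to (5,3). |black|=7 — new cell
Step 7: on WHITE (5,3): turn R to N, flip to black, move to (4,3). |black|=8 — REVISIT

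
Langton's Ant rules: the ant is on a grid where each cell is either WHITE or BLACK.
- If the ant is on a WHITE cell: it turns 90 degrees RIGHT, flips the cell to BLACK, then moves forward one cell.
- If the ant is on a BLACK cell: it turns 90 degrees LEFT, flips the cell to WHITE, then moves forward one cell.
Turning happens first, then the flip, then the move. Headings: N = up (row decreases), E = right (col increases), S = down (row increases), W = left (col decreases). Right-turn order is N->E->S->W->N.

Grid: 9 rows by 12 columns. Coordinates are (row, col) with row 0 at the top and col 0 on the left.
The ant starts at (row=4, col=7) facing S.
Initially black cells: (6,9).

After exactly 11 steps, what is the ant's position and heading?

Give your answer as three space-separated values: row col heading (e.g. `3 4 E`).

Step 1: on WHITE (4,7): turn R to W, flip to black, move to (4,6). |black|=2
Step 2: on WHITE (4,6): turn R to N, flip to black, move to (3,6). |black|=3
Step 3: on WHITE (3,6): turn R to E, flip to black, move to (3,7). |black|=4
Step 4: on WHITE (3,7): turn R to S, flip to black, move to (4,7). |black|=5
Step 5: on BLACK (4,7): turn L to E, flip to white, move to (4,8). |black|=4
Step 6: on WHITE (4,8): turn R to S, flip to black, move to (5,8). |black|=5
Step 7: on WHITE (5,8): turn R to W, flip to black, move to (5,7). |black|=6
Step 8: on WHITE (5,7): turn R to N, flip to black, move to (4,7). |black|=7
Step 9: on WHITE (4,7): turn R to E, flip to black, move to (4,8). |black|=8
Step 10: on BLACK (4,8): turn L to N, flip to white, move to (3,8). |black|=7
Step 11: on WHITE (3,8): turn R to E, flip to black, move to (3,9). |black|=8

Answer: 3 9 E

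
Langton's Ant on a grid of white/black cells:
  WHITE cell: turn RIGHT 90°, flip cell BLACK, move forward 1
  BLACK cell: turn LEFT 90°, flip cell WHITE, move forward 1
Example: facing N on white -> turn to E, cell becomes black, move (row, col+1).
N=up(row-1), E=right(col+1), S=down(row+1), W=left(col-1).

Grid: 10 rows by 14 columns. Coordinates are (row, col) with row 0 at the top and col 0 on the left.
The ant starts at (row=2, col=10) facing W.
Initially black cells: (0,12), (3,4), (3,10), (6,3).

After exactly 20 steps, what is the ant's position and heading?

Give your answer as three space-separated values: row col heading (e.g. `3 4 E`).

Answer: 2 8 W

Derivation:
Step 1: on WHITE (2,10): turn R to N, flip to black, move to (1,10). |black|=5
Step 2: on WHITE (1,10): turn R to E, flip to black, move to (1,11). |black|=6
Step 3: on WHITE (1,11): turn R to S, flip to black, move to (2,11). |black|=7
Step 4: on WHITE (2,11): turn R to W, flip to black, move to (2,10). |black|=8
Step 5: on BLACK (2,10): turn L to S, flip to white, move to (3,10). |black|=7
Step 6: on BLACK (3,10): turn L to E, flip to white, move to (3,11). |black|=6
Step 7: on WHITE (3,11): turn R to S, flip to black, move to (4,11). |black|=7
Step 8: on WHITE (4,11): turn R to W, flip to black, move to (4,10). |black|=8
Step 9: on WHITE (4,10): turn R to N, flip to black, move to (3,10). |black|=9
Step 10: on WHITE (3,10): turn R to E, flip to black, move to (3,11). |black|=10
Step 11: on BLACK (3,11): turn L to N, flip to white, move to (2,11). |black|=9
Step 12: on BLACK (2,11): turn L to W, flip to white, move to (2,10). |black|=8
Step 13: on WHITE (2,10): turn R to N, flip to black, move to (1,10). |black|=9
Step 14: on BLACK (1,10): turn L to W, flip to white, move to (1,9). |black|=8
Step 15: on WHITE (1,9): turn R to N, flip to black, move to (0,9). |black|=9
Step 16: on WHITE (0,9): turn R to E, flip to black, move to (0,10). |black|=10
Step 17: on WHITE (0,10): turn R to S, flip to black, move to (1,10). |black|=11
Step 18: on WHITE (1,10): turn R to W, flip to black, move to (1,9). |black|=12
Step 19: on BLACK (1,9): turn L to S, flip to white, move to (2,9). |black|=11
Step 20: on WHITE (2,9): turn R to W, flip to black, move to (2,8). |black|=12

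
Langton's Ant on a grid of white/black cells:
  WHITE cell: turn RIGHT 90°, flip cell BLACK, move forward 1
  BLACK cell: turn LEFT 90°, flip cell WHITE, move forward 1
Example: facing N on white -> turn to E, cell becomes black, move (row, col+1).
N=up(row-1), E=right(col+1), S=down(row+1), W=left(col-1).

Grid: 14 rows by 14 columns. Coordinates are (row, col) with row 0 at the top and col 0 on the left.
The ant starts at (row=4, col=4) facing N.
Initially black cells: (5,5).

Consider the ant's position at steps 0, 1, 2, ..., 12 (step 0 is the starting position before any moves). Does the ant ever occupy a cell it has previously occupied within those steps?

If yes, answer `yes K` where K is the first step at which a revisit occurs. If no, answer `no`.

Answer: yes 6

Derivation:
Step 1: on WHITE (4,4): turn R to E, flip to black, move to (4,5). |black|=2 — new cell
Step 2: on WHITE (4,5): turn R to S, flip to black, move to (5,5). |black|=3 — new cell
Step 3: on BLACK (5,5): turn L to E, flip to white, move to (5,6). |black|=2 — new cell
Step 4: on WHITE (5,6): turn R to S, flip to black, move to (6,6). |black|=3 — new cell
Step 5: on WHITE (6,6): turn R to W, flip to black, move to (6,5). |black|=4 — new cell
Step 6: on WHITE (6,5): turn R to N, flip to black, move to (5,5). |black|=5 — REVISIT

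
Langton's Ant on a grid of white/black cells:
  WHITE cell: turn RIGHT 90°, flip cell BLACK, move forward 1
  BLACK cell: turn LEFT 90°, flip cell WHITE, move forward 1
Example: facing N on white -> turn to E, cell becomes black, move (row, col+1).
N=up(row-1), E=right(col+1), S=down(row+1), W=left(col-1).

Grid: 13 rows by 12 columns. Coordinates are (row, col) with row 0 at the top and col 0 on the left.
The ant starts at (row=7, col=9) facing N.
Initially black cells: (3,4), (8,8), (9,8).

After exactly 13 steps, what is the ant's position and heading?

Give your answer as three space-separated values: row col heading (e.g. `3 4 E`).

Answer: 7 8 W

Derivation:
Step 1: on WHITE (7,9): turn R to E, flip to black, move to (7,10). |black|=4
Step 2: on WHITE (7,10): turn R to S, flip to black, move to (8,10). |black|=5
Step 3: on WHITE (8,10): turn R to W, flip to black, move to (8,9). |black|=6
Step 4: on WHITE (8,9): turn R to N, flip to black, move to (7,9). |black|=7
Step 5: on BLACK (7,9): turn L to W, flip to white, move to (7,8). |black|=6
Step 6: on WHITE (7,8): turn R to N, flip to black, move to (6,8). |black|=7
Step 7: on WHITE (6,8): turn R to E, flip to black, move to (6,9). |black|=8
Step 8: on WHITE (6,9): turn R to S, flip to black, move to (7,9). |black|=9
Step 9: on WHITE (7,9): turn R to W, flip to black, move to (7,8). |black|=10
Step 10: on BLACK (7,8): turn L to S, flip to white, move to (8,8). |black|=9
Step 11: on BLACK (8,8): turn L to E, flip to white, move to (8,9). |black|=8
Step 12: on BLACK (8,9): turn L to N, flip to white, move to (7,9). |black|=7
Step 13: on BLACK (7,9): turn L to W, flip to white, move to (7,8). |black|=6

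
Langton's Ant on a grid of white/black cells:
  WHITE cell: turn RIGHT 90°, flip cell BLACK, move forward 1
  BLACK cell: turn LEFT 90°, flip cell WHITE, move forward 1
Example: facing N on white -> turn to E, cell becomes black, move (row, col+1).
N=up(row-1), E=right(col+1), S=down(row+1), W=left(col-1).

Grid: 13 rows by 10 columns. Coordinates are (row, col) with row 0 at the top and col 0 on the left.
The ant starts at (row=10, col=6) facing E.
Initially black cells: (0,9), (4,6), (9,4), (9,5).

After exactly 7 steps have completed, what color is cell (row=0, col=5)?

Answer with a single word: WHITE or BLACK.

Step 1: on WHITE (10,6): turn R to S, flip to black, move to (11,6). |black|=5
Step 2: on WHITE (11,6): turn R to W, flip to black, move to (11,5). |black|=6
Step 3: on WHITE (11,5): turn R to N, flip to black, move to (10,5). |black|=7
Step 4: on WHITE (10,5): turn R to E, flip to black, move to (10,6). |black|=8
Step 5: on BLACK (10,6): turn L to N, flip to white, move to (9,6). |black|=7
Step 6: on WHITE (9,6): turn R to E, flip to black, move to (9,7). |black|=8
Step 7: on WHITE (9,7): turn R to S, flip to black, move to (10,7). |black|=9

Answer: WHITE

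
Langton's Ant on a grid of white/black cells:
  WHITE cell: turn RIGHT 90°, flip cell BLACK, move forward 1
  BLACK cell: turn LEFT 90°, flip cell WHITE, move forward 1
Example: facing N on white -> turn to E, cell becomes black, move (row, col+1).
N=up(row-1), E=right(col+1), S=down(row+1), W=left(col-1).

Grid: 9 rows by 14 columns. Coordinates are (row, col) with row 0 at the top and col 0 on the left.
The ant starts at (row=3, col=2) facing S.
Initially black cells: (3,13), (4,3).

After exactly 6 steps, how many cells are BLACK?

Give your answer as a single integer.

Step 1: on WHITE (3,2): turn R to W, flip to black, move to (3,1). |black|=3
Step 2: on WHITE (3,1): turn R to N, flip to black, move to (2,1). |black|=4
Step 3: on WHITE (2,1): turn R to E, flip to black, move to (2,2). |black|=5
Step 4: on WHITE (2,2): turn R to S, flip to black, move to (3,2). |black|=6
Step 5: on BLACK (3,2): turn L to E, flip to white, move to (3,3). |black|=5
Step 6: on WHITE (3,3): turn R to S, flip to black, move to (4,3). |black|=6

Answer: 6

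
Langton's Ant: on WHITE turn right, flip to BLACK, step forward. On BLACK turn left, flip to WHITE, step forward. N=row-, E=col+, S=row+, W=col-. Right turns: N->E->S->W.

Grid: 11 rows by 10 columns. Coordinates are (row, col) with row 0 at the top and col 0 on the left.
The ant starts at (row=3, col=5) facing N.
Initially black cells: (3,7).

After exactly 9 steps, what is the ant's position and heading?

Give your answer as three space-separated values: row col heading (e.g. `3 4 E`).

Step 1: on WHITE (3,5): turn R to E, flip to black, move to (3,6). |black|=2
Step 2: on WHITE (3,6): turn R to S, flip to black, move to (4,6). |black|=3
Step 3: on WHITE (4,6): turn R to W, flip to black, move to (4,5). |black|=4
Step 4: on WHITE (4,5): turn R to N, flip to black, move to (3,5). |black|=5
Step 5: on BLACK (3,5): turn L to W, flip to white, move to (3,4). |black|=4
Step 6: on WHITE (3,4): turn R to N, flip to black, move to (2,4). |black|=5
Step 7: on WHITE (2,4): turn R to E, flip to black, move to (2,5). |black|=6
Step 8: on WHITE (2,5): turn R to S, flip to black, move to (3,5). |black|=7
Step 9: on WHITE (3,5): turn R to W, flip to black, move to (3,4). |black|=8

Answer: 3 4 W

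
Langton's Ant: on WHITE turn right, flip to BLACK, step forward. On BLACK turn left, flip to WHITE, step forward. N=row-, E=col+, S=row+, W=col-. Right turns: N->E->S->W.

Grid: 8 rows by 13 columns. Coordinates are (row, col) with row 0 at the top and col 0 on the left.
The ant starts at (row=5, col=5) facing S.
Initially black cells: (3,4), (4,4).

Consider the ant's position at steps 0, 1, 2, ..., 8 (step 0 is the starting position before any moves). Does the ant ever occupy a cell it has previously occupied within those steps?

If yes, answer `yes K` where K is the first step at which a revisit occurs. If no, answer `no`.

Answer: no

Derivation:
Step 1: on WHITE (5,5): turn R to W, flip to black, move to (5,4). |black|=3 — new cell
Step 2: on WHITE (5,4): turn R to N, flip to black, move to (4,4). |black|=4 — new cell
Step 3: on BLACK (4,4): turn L to W, flip to white, move to (4,3). |black|=3 — new cell
Step 4: on WHITE (4,3): turn R to N, flip to black, move to (3,3). |black|=4 — new cell
Step 5: on WHITE (3,3): turn R to E, flip to black, move to (3,4). |black|=5 — new cell
Step 6: on BLACK (3,4): turn L to N, flip to white, move to (2,4). |black|=4 — new cell
Step 7: on WHITE (2,4): turn R to E, flip to black, move to (2,5). |black|=5 — new cell
Step 8: on WHITE (2,5): turn R to S, flip to black, move to (3,5). |black|=6 — new cell
No revisit within 8 steps.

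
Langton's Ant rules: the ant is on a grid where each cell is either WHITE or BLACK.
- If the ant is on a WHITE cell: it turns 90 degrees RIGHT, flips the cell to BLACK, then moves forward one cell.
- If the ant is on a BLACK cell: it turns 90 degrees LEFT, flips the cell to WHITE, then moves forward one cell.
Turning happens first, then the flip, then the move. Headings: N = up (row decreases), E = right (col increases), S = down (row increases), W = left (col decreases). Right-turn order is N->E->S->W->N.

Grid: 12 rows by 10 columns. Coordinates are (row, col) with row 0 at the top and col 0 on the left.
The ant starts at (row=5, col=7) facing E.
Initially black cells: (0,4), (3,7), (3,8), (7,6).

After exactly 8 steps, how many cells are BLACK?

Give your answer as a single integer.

Step 1: on WHITE (5,7): turn R to S, flip to black, move to (6,7). |black|=5
Step 2: on WHITE (6,7): turn R to W, flip to black, move to (6,6). |black|=6
Step 3: on WHITE (6,6): turn R to N, flip to black, move to (5,6). |black|=7
Step 4: on WHITE (5,6): turn R to E, flip to black, move to (5,7). |black|=8
Step 5: on BLACK (5,7): turn L to N, flip to white, move to (4,7). |black|=7
Step 6: on WHITE (4,7): turn R to E, flip to black, move to (4,8). |black|=8
Step 7: on WHITE (4,8): turn R to S, flip to black, move to (5,8). |black|=9
Step 8: on WHITE (5,8): turn R to W, flip to black, move to (5,7). |black|=10

Answer: 10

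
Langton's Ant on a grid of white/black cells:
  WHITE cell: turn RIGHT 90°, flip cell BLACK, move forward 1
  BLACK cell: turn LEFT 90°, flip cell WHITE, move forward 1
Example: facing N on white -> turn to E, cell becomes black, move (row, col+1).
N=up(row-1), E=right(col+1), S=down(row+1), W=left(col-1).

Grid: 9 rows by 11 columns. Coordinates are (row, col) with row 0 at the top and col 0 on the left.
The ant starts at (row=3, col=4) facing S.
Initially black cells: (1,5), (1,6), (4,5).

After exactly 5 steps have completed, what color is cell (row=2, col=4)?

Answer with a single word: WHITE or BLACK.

Answer: BLACK

Derivation:
Step 1: on WHITE (3,4): turn R to W, flip to black, move to (3,3). |black|=4
Step 2: on WHITE (3,3): turn R to N, flip to black, move to (2,3). |black|=5
Step 3: on WHITE (2,3): turn R to E, flip to black, move to (2,4). |black|=6
Step 4: on WHITE (2,4): turn R to S, flip to black, move to (3,4). |black|=7
Step 5: on BLACK (3,4): turn L to E, flip to white, move to (3,5). |black|=6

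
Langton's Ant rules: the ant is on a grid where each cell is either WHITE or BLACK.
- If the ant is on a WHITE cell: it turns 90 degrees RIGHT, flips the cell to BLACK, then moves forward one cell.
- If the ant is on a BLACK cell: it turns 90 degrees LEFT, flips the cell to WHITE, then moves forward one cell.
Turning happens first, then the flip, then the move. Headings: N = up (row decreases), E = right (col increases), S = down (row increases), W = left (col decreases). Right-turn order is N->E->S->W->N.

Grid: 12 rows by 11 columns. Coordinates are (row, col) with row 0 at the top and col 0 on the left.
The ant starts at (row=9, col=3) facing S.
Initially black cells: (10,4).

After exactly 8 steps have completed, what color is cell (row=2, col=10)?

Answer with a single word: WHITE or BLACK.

Answer: WHITE

Derivation:
Step 1: on WHITE (9,3): turn R to W, flip to black, move to (9,2). |black|=2
Step 2: on WHITE (9,2): turn R to N, flip to black, move to (8,2). |black|=3
Step 3: on WHITE (8,2): turn R to E, flip to black, move to (8,3). |black|=4
Step 4: on WHITE (8,3): turn R to S, flip to black, move to (9,3). |black|=5
Step 5: on BLACK (9,3): turn L to E, flip to white, move to (9,4). |black|=4
Step 6: on WHITE (9,4): turn R to S, flip to black, move to (10,4). |black|=5
Step 7: on BLACK (10,4): turn L to E, flip to white, move to (10,5). |black|=4
Step 8: on WHITE (10,5): turn R to S, flip to black, move to (11,5). |black|=5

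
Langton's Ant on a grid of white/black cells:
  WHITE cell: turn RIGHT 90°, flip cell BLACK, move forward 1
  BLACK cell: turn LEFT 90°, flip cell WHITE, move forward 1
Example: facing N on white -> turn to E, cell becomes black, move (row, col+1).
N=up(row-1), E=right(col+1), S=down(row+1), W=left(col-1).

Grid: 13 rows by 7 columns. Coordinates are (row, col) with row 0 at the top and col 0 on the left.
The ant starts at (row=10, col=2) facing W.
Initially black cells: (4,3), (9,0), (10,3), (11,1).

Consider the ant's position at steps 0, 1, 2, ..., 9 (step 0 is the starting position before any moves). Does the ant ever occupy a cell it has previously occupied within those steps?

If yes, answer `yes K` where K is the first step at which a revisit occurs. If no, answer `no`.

Answer: yes 7

Derivation:
Step 1: on WHITE (10,2): turn R to N, flip to black, move to (9,2). |black|=5 — new cell
Step 2: on WHITE (9,2): turn R to E, flip to black, move to (9,3). |black|=6 — new cell
Step 3: on WHITE (9,3): turn R to S, flip to black, move to (10,3). |black|=7 — new cell
Step 4: on BLACK (10,3): turn L to E, flip to white, move to (10,4). |black|=6 — new cell
Step 5: on WHITE (10,4): turn R to S, flip to black, move to (11,4). |black|=7 — new cell
Step 6: on WHITE (11,4): turn R to W, flip to black, move to (11,3). |black|=8 — new cell
Step 7: on WHITE (11,3): turn R to N, flip to black, move to (10,3). |black|=9 — REVISIT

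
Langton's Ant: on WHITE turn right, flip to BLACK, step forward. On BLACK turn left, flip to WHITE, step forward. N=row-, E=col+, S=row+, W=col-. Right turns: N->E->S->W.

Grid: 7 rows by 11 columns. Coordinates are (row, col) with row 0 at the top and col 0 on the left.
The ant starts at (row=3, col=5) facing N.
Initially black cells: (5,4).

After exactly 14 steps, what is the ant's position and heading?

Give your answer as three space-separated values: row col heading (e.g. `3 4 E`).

Answer: 4 4 S

Derivation:
Step 1: on WHITE (3,5): turn R to E, flip to black, move to (3,6). |black|=2
Step 2: on WHITE (3,6): turn R to S, flip to black, move to (4,6). |black|=3
Step 3: on WHITE (4,6): turn R to W, flip to black, move to (4,5). |black|=4
Step 4: on WHITE (4,5): turn R to N, flip to black, move to (3,5). |black|=5
Step 5: on BLACK (3,5): turn L to W, flip to white, move to (3,4). |black|=4
Step 6: on WHITE (3,4): turn R to N, flip to black, move to (2,4). |black|=5
Step 7: on WHITE (2,4): turn R to E, flip to black, move to (2,5). |black|=6
Step 8: on WHITE (2,5): turn R to S, flip to black, move to (3,5). |black|=7
Step 9: on WHITE (3,5): turn R to W, flip to black, move to (3,4). |black|=8
Step 10: on BLACK (3,4): turn L to S, flip to white, move to (4,4). |black|=7
Step 11: on WHITE (4,4): turn R to W, flip to black, move to (4,3). |black|=8
Step 12: on WHITE (4,3): turn R to N, flip to black, move to (3,3). |black|=9
Step 13: on WHITE (3,3): turn R to E, flip to black, move to (3,4). |black|=10
Step 14: on WHITE (3,4): turn R to S, flip to black, move to (4,4). |black|=11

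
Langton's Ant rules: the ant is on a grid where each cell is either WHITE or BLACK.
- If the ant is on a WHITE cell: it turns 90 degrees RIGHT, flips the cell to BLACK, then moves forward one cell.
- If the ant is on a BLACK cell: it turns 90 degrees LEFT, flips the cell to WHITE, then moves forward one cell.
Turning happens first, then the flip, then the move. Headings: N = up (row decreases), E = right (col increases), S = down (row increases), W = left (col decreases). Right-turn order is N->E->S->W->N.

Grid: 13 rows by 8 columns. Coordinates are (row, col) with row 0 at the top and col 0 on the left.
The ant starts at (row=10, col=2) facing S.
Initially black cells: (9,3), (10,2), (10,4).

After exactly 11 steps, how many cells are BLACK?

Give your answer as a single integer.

Answer: 8

Derivation:
Step 1: on BLACK (10,2): turn L to E, flip to white, move to (10,3). |black|=2
Step 2: on WHITE (10,3): turn R to S, flip to black, move to (11,3). |black|=3
Step 3: on WHITE (11,3): turn R to W, flip to black, move to (11,2). |black|=4
Step 4: on WHITE (11,2): turn R to N, flip to black, move to (10,2). |black|=5
Step 5: on WHITE (10,2): turn R to E, flip to black, move to (10,3). |black|=6
Step 6: on BLACK (10,3): turn L to N, flip to white, move to (9,3). |black|=5
Step 7: on BLACK (9,3): turn L to W, flip to white, move to (9,2). |black|=4
Step 8: on WHITE (9,2): turn R to N, flip to black, move to (8,2). |black|=5
Step 9: on WHITE (8,2): turn R to E, flip to black, move to (8,3). |black|=6
Step 10: on WHITE (8,3): turn R to S, flip to black, move to (9,3). |black|=7
Step 11: on WHITE (9,3): turn R to W, flip to black, move to (9,2). |black|=8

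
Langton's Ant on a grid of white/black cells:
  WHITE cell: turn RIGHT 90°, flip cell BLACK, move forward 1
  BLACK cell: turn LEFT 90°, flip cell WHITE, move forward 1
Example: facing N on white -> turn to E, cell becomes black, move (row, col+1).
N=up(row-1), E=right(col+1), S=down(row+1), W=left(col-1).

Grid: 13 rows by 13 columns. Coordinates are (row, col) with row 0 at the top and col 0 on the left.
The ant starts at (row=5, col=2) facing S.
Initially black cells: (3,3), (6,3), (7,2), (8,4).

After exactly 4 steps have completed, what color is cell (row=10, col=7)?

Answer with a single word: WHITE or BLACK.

Step 1: on WHITE (5,2): turn R to W, flip to black, move to (5,1). |black|=5
Step 2: on WHITE (5,1): turn R to N, flip to black, move to (4,1). |black|=6
Step 3: on WHITE (4,1): turn R to E, flip to black, move to (4,2). |black|=7
Step 4: on WHITE (4,2): turn R to S, flip to black, move to (5,2). |black|=8

Answer: WHITE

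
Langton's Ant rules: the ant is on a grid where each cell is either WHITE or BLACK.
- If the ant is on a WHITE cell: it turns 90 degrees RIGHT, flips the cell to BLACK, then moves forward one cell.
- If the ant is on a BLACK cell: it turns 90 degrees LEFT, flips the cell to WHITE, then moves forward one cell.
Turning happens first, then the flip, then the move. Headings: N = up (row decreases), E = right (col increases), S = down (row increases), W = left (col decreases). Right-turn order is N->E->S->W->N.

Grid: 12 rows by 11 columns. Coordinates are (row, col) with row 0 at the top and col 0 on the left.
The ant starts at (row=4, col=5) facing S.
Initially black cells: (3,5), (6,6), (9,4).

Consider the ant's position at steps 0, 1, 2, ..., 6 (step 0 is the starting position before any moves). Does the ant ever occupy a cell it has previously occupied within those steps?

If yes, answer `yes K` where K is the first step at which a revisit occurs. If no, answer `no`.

Answer: no

Derivation:
Step 1: on WHITE (4,5): turn R to W, flip to black, move to (4,4). |black|=4 — new cell
Step 2: on WHITE (4,4): turn R to N, flip to black, move to (3,4). |black|=5 — new cell
Step 3: on WHITE (3,4): turn R to E, flip to black, move to (3,5). |black|=6 — new cell
Step 4: on BLACK (3,5): turn L to N, flip to white, move to (2,5). |black|=5 — new cell
Step 5: on WHITE (2,5): turn R to E, flip to black, move to (2,6). |black|=6 — new cell
Step 6: on WHITE (2,6): turn R to S, flip to black, move to (3,6). |black|=7 — new cell
No revisit within 6 steps.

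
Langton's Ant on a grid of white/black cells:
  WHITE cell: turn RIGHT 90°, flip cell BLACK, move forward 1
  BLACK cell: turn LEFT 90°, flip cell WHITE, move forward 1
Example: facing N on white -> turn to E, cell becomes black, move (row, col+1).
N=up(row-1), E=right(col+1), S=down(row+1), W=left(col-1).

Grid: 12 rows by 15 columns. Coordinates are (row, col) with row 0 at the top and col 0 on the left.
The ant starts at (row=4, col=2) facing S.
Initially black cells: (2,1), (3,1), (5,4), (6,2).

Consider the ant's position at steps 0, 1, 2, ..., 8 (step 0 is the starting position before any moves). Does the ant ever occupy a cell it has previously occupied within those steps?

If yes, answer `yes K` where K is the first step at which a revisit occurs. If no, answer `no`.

Answer: no

Derivation:
Step 1: on WHITE (4,2): turn R to W, flip to black, move to (4,1). |black|=5 — new cell
Step 2: on WHITE (4,1): turn R to N, flip to black, move to (3,1). |black|=6 — new cell
Step 3: on BLACK (3,1): turn L to W, flip to white, move to (3,0). |black|=5 — new cell
Step 4: on WHITE (3,0): turn R to N, flip to black, move to (2,0). |black|=6 — new cell
Step 5: on WHITE (2,0): turn R to E, flip to black, move to (2,1). |black|=7 — new cell
Step 6: on BLACK (2,1): turn L to N, flip to white, move to (1,1). |black|=6 — new cell
Step 7: on WHITE (1,1): turn R to E, flip to black, move to (1,2). |black|=7 — new cell
Step 8: on WHITE (1,2): turn R to S, flip to black, move to (2,2). |black|=8 — new cell
No revisit within 8 steps.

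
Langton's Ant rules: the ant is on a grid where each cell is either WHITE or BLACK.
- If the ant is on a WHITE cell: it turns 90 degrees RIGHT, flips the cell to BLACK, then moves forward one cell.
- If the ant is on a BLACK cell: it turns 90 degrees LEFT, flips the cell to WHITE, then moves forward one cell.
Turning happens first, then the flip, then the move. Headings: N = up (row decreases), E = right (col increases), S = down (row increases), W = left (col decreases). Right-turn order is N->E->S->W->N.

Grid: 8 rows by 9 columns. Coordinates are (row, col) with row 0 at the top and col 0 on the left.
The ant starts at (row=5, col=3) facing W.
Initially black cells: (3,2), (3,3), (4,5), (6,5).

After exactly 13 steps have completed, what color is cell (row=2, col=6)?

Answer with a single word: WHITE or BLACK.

Answer: WHITE

Derivation:
Step 1: on WHITE (5,3): turn R to N, flip to black, move to (4,3). |black|=5
Step 2: on WHITE (4,3): turn R to E, flip to black, move to (4,4). |black|=6
Step 3: on WHITE (4,4): turn R to S, flip to black, move to (5,4). |black|=7
Step 4: on WHITE (5,4): turn R to W, flip to black, move to (5,3). |black|=8
Step 5: on BLACK (5,3): turn L to S, flip to white, move to (6,3). |black|=7
Step 6: on WHITE (6,3): turn R to W, flip to black, move to (6,2). |black|=8
Step 7: on WHITE (6,2): turn R to N, flip to black, move to (5,2). |black|=9
Step 8: on WHITE (5,2): turn R to E, flip to black, move to (5,3). |black|=10
Step 9: on WHITE (5,3): turn R to S, flip to black, move to (6,3). |black|=11
Step 10: on BLACK (6,3): turn L to E, flip to white, move to (6,4). |black|=10
Step 11: on WHITE (6,4): turn R to S, flip to black, move to (7,4). |black|=11
Step 12: on WHITE (7,4): turn R to W, flip to black, move to (7,3). |black|=12
Step 13: on WHITE (7,3): turn R to N, flip to black, move to (6,3). |black|=13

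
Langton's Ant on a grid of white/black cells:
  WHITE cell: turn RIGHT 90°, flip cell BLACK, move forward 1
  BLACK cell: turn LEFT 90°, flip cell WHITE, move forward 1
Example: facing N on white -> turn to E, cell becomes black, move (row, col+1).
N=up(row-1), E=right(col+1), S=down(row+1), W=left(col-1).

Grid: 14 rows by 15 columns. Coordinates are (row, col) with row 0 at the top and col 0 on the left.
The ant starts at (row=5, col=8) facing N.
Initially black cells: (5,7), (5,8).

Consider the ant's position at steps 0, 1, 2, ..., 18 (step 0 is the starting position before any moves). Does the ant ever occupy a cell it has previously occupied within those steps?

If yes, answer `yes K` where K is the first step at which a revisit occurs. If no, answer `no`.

Answer: yes 5

Derivation:
Step 1: on BLACK (5,8): turn L to W, flip to white, move to (5,7). |black|=1 — new cell
Step 2: on BLACK (5,7): turn L to S, flip to white, move to (6,7). |black|=0 — new cell
Step 3: on WHITE (6,7): turn R to W, flip to black, move to (6,6). |black|=1 — new cell
Step 4: on WHITE (6,6): turn R to N, flip to black, move to (5,6). |black|=2 — new cell
Step 5: on WHITE (5,6): turn R to E, flip to black, move to (5,7). |black|=3 — REVISIT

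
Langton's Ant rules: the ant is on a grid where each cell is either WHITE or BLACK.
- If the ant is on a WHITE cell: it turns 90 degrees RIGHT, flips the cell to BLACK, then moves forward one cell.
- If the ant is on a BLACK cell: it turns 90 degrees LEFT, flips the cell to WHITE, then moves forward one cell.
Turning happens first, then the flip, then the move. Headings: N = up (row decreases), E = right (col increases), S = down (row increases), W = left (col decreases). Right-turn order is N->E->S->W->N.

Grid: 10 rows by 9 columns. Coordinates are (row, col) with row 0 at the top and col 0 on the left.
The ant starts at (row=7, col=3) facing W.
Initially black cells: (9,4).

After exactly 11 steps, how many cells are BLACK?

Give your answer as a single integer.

Answer: 8

Derivation:
Step 1: on WHITE (7,3): turn R to N, flip to black, move to (6,3). |black|=2
Step 2: on WHITE (6,3): turn R to E, flip to black, move to (6,4). |black|=3
Step 3: on WHITE (6,4): turn R to S, flip to black, move to (7,4). |black|=4
Step 4: on WHITE (7,4): turn R to W, flip to black, move to (7,3). |black|=5
Step 5: on BLACK (7,3): turn L to S, flip to white, move to (8,3). |black|=4
Step 6: on WHITE (8,3): turn R to W, flip to black, move to (8,2). |black|=5
Step 7: on WHITE (8,2): turn R to N, flip to black, move to (7,2). |black|=6
Step 8: on WHITE (7,2): turn R to E, flip to black, move to (7,3). |black|=7
Step 9: on WHITE (7,3): turn R to S, flip to black, move to (8,3). |black|=8
Step 10: on BLACK (8,3): turn L to E, flip to white, move to (8,4). |black|=7
Step 11: on WHITE (8,4): turn R to S, flip to black, move to (9,4). |black|=8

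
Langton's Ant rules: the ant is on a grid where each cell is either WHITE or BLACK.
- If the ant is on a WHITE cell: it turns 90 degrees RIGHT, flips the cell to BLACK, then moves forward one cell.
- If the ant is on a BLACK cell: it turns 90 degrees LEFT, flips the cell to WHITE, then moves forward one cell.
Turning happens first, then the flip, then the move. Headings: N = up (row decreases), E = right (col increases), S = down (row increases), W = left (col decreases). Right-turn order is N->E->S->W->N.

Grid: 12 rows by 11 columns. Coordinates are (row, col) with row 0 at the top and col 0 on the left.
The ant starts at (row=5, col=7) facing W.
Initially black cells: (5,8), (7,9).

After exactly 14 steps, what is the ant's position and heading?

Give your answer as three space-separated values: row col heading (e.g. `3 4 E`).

Answer: 4 8 W

Derivation:
Step 1: on WHITE (5,7): turn R to N, flip to black, move to (4,7). |black|=3
Step 2: on WHITE (4,7): turn R to E, flip to black, move to (4,8). |black|=4
Step 3: on WHITE (4,8): turn R to S, flip to black, move to (5,8). |black|=5
Step 4: on BLACK (5,8): turn L to E, flip to white, move to (5,9). |black|=4
Step 5: on WHITE (5,9): turn R to S, flip to black, move to (6,9). |black|=5
Step 6: on WHITE (6,9): turn R to W, flip to black, move to (6,8). |black|=6
Step 7: on WHITE (6,8): turn R to N, flip to black, move to (5,8). |black|=7
Step 8: on WHITE (5,8): turn R to E, flip to black, move to (5,9). |black|=8
Step 9: on BLACK (5,9): turn L to N, flip to white, move to (4,9). |black|=7
Step 10: on WHITE (4,9): turn R to E, flip to black, move to (4,10). |black|=8
Step 11: on WHITE (4,10): turn R to S, flip to black, move to (5,10). |black|=9
Step 12: on WHITE (5,10): turn R to W, flip to black, move to (5,9). |black|=10
Step 13: on WHITE (5,9): turn R to N, flip to black, move to (4,9). |black|=11
Step 14: on BLACK (4,9): turn L to W, flip to white, move to (4,8). |black|=10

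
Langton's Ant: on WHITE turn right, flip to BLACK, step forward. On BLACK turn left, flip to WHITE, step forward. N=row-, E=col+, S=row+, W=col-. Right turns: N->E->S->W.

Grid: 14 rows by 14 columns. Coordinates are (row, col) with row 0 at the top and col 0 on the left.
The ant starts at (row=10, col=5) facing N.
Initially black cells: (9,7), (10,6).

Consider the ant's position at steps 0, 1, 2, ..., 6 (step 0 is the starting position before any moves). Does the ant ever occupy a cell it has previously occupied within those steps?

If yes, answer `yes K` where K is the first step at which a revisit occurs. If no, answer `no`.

Step 1: on WHITE (10,5): turn R to E, flip to black, move to (10,6). |black|=3 — new cell
Step 2: on BLACK (10,6): turn L to N, flip to white, move to (9,6). |black|=2 — new cell
Step 3: on WHITE (9,6): turn R to E, flip to black, move to (9,7). |black|=3 — new cell
Step 4: on BLACK (9,7): turn L to N, flip to white, move to (8,7). |black|=2 — new cell
Step 5: on WHITE (8,7): turn R to E, flip to black, move to (8,8). |black|=3 — new cell
Step 6: on WHITE (8,8): turn R to S, flip to black, move to (9,8). |black|=4 — new cell
No revisit within 6 steps.

Answer: no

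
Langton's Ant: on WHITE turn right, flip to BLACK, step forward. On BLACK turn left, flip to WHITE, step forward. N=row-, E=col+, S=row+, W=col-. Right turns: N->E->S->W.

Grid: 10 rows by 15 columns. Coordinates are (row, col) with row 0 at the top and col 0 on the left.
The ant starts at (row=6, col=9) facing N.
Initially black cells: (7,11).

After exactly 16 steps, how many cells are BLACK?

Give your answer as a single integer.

Answer: 9

Derivation:
Step 1: on WHITE (6,9): turn R to E, flip to black, move to (6,10). |black|=2
Step 2: on WHITE (6,10): turn R to S, flip to black, move to (7,10). |black|=3
Step 3: on WHITE (7,10): turn R to W, flip to black, move to (7,9). |black|=4
Step 4: on WHITE (7,9): turn R to N, flip to black, move to (6,9). |black|=5
Step 5: on BLACK (6,9): turn L to W, flip to white, move to (6,8). |black|=4
Step 6: on WHITE (6,8): turn R to N, flip to black, move to (5,8). |black|=5
Step 7: on WHITE (5,8): turn R to E, flip to black, move to (5,9). |black|=6
Step 8: on WHITE (5,9): turn R to S, flip to black, move to (6,9). |black|=7
Step 9: on WHITE (6,9): turn R to W, flip to black, move to (6,8). |black|=8
Step 10: on BLACK (6,8): turn L to S, flip to white, move to (7,8). |black|=7
Step 11: on WHITE (7,8): turn R to W, flip to black, move to (7,7). |black|=8
Step 12: on WHITE (7,7): turn R to N, flip to black, move to (6,7). |black|=9
Step 13: on WHITE (6,7): turn R to E, flip to black, move to (6,8). |black|=10
Step 14: on WHITE (6,8): turn R to S, flip to black, move to (7,8). |black|=11
Step 15: on BLACK (7,8): turn L to E, flip to white, move to (7,9). |black|=10
Step 16: on BLACK (7,9): turn L to N, flip to white, move to (6,9). |black|=9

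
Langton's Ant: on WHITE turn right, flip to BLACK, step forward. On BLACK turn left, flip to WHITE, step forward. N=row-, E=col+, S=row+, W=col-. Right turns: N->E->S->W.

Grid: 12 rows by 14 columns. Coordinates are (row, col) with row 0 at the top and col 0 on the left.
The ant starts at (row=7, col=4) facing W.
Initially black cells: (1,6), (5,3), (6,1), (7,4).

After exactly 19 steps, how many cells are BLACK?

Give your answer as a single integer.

Step 1: on BLACK (7,4): turn L to S, flip to white, move to (8,4). |black|=3
Step 2: on WHITE (8,4): turn R to W, flip to black, move to (8,3). |black|=4
Step 3: on WHITE (8,3): turn R to N, flip to black, move to (7,3). |black|=5
Step 4: on WHITE (7,3): turn R to E, flip to black, move to (7,4). |black|=6
Step 5: on WHITE (7,4): turn R to S, flip to black, move to (8,4). |black|=7
Step 6: on BLACK (8,4): turn L to E, flip to white, move to (8,5). |black|=6
Step 7: on WHITE (8,5): turn R to S, flip to black, move to (9,5). |black|=7
Step 8: on WHITE (9,5): turn R to W, flip to black, move to (9,4). |black|=8
Step 9: on WHITE (9,4): turn R to N, flip to black, move to (8,4). |black|=9
Step 10: on WHITE (8,4): turn R to E, flip to black, move to (8,5). |black|=10
Step 11: on BLACK (8,5): turn L to N, flip to white, move to (7,5). |black|=9
Step 12: on WHITE (7,5): turn R to E, flip to black, move to (7,6). |black|=10
Step 13: on WHITE (7,6): turn R to S, flip to black, move to (8,6). |black|=11
Step 14: on WHITE (8,6): turn R to W, flip to black, move to (8,5). |black|=12
Step 15: on WHITE (8,5): turn R to N, flip to black, move to (7,5). |black|=13
Step 16: on BLACK (7,5): turn L to W, flip to white, move to (7,4). |black|=12
Step 17: on BLACK (7,4): turn L to S, flip to white, move to (8,4). |black|=11
Step 18: on BLACK (8,4): turn L to E, flip to white, move to (8,5). |black|=10
Step 19: on BLACK (8,5): turn L to N, flip to white, move to (7,5). |black|=9

Answer: 9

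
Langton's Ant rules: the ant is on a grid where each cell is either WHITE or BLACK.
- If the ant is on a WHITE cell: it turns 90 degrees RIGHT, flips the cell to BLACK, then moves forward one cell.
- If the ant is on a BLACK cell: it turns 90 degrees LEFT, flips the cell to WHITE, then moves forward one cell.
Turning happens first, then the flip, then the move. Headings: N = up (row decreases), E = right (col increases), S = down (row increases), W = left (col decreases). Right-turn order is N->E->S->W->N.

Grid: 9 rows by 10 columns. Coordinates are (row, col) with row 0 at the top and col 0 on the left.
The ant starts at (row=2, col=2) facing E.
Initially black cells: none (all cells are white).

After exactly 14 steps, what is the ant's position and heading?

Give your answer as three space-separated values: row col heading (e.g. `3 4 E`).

Answer: 1 1 W

Derivation:
Step 1: on WHITE (2,2): turn R to S, flip to black, move to (3,2). |black|=1
Step 2: on WHITE (3,2): turn R to W, flip to black, move to (3,1). |black|=2
Step 3: on WHITE (3,1): turn R to N, flip to black, move to (2,1). |black|=3
Step 4: on WHITE (2,1): turn R to E, flip to black, move to (2,2). |black|=4
Step 5: on BLACK (2,2): turn L to N, flip to white, move to (1,2). |black|=3
Step 6: on WHITE (1,2): turn R to E, flip to black, move to (1,3). |black|=4
Step 7: on WHITE (1,3): turn R to S, flip to black, move to (2,3). |black|=5
Step 8: on WHITE (2,3): turn R to W, flip to black, move to (2,2). |black|=6
Step 9: on WHITE (2,2): turn R to N, flip to black, move to (1,2). |black|=7
Step 10: on BLACK (1,2): turn L to W, flip to white, move to (1,1). |black|=6
Step 11: on WHITE (1,1): turn R to N, flip to black, move to (0,1). |black|=7
Step 12: on WHITE (0,1): turn R to E, flip to black, move to (0,2). |black|=8
Step 13: on WHITE (0,2): turn R to S, flip to black, move to (1,2). |black|=9
Step 14: on WHITE (1,2): turn R to W, flip to black, move to (1,1). |black|=10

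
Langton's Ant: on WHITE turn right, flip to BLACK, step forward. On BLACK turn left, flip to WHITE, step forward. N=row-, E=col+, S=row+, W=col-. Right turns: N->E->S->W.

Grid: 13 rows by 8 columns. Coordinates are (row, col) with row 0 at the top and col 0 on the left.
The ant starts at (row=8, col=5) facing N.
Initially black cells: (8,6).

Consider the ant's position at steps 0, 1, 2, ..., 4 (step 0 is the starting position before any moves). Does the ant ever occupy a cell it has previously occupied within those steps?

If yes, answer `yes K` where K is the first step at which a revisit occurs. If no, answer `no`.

Answer: no

Derivation:
Step 1: on WHITE (8,5): turn R to E, flip to black, move to (8,6). |black|=2 — new cell
Step 2: on BLACK (8,6): turn L to N, flip to white, move to (7,6). |black|=1 — new cell
Step 3: on WHITE (7,6): turn R to E, flip to black, move to (7,7). |black|=2 — new cell
Step 4: on WHITE (7,7): turn R to S, flip to black, move to (8,7). |black|=3 — new cell
No revisit within 4 steps.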